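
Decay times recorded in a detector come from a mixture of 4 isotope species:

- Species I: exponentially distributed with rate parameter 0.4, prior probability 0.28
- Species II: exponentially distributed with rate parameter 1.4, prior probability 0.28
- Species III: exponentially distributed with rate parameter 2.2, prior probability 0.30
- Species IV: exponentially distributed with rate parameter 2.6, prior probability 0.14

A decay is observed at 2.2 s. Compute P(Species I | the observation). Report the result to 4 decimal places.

0.6554

By Bayes' theorem, P(k | x) = w_k f_k(x) / Σ_j w_j f_j(x).
Exponential densities:
  L_I = 0.4·e^(−0.4·2.2) = 0.4·e^(−0.8800) = 0.165913
  L_II = 1.4·e^(−1.4·2.2) = 1.4·e^(−3.0800) = 0.064343
  L_III = 2.2·e^(−2.2·2.2) = 2.2·e^(−4.8400) = 0.0173955
  L_IV = 2.6·e^(−2.6·2.2) = 2.6·e^(−5.7200) = 0.00852725
Multiply by the mixture weights:
  w_I·L_I = 0.28 × 0.165913 = 0.0464557
  w_II·L_II = 0.28 × 0.064343 = 0.018016
  w_III·L_III = 0.30 × 0.0173955 = 0.00521866
  w_IV·L_IV = 0.14 × 0.00852725 = 0.00119381
Sum: 0.0464557 + 0.018016 + 0.00521866 + 0.00119381 = 0.0708842
P(Species I | 2.2 s) ≈ 0.6554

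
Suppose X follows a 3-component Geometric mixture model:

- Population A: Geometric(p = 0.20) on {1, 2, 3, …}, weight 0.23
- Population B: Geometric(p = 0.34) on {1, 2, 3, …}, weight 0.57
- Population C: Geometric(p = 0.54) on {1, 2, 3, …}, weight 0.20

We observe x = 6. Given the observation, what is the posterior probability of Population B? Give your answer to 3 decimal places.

0.584

By Bayes' theorem, P(k | x) = π_k f_k(x) / Σ_j π_j f_j(x).
Evaluate each component's likelihood at the observed value:
  f_A = 0.20·(1−0.20)^5 = 0.20·0.32768 = 0.065536
  f_B = 0.34·(1−0.34)^5 = 0.34·0.125233 = 0.0425793
  f_C = 0.54·(1−0.54)^5 = 0.54·0.0205963 = 0.011122
Unnormalised posteriors:
  π_A·f_A = 0.23 × 0.065536 = 0.0150733
  π_B·f_B = 0.57 × 0.0425793 = 0.0242702
  π_C·f_C = 0.20 × 0.011122 = 0.0022244
Normaliser: 0.0150733 + 0.0242702 + 0.0022244 = 0.0415679
So the posterior for Population B is 0.0242702 / 0.0415679 ≈ 0.584.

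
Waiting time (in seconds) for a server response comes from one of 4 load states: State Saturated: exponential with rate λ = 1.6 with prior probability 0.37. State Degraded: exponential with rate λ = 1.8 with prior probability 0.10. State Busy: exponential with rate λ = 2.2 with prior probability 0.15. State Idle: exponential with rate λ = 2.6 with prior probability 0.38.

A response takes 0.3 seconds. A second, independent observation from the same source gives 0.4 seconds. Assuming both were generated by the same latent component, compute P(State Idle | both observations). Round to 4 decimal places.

Apply Bayes' rule: the posterior for each component is proportional to its prior times its likelihood at x.
Since both observations come from the same component, the likelihood for component k is f_k(x₁)·f_k(x₂).
  p_Saturated = [1.6·e^(−1.6·0.3) = 1.6·e^(−0.4800) = 0.990053] × [0.843668] = 0.835276
  p_Degraded = [1.8·e^(−1.8·0.3) = 1.8·e^(−0.5400) = 1.04895] × [0.876154] = 0.919039
  p_Busy = [2.2·e^(−2.2·0.3) = 2.2·e^(−0.6600) = 1.13707] × [0.912522] = 1.0376
  p_Idle = [2.6·e^(−2.6·0.3) = 2.6·e^(−0.7800) = 1.19186] × [0.918982] = 1.09529
Weight by the priors:
  w_Saturated·p_Saturated = 0.37 × 0.835276 = 0.309052
  w_Degraded·p_Degraded = 0.10 × 0.919039 = 0.0919039
  w_Busy·p_Busy = 0.15 × 1.0376 = 0.155641
  w_Idle·p_Idle = 0.38 × 1.09529 = 0.416212
Denominator: 0.309052 + 0.0919039 + 0.155641 + 0.416212 = 0.972809
Responsibility of State Idle: 0.416212 / 0.972809 ≈ 0.4278

0.4278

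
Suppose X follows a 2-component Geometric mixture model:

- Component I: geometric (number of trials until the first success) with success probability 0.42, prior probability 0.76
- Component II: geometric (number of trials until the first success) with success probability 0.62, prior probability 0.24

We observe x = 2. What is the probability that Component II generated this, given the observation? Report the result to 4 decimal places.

The responsibility of component k is π_k f_k(x) divided by Σ_j π_j f_j(x).
Component likelihoods at x = 2:
  L_I = 0.2436
  L_II = 0.2356
Weight by the priors:
  π_I·L_I = 0.76 × 0.2436 = 0.185136
  π_II·L_II = 0.24 × 0.2356 = 0.056544
Normaliser: 0.185136 + 0.056544 = 0.24168
P(Component II | data) = 0.056544 / 0.24168 ≈ 0.2340

0.2340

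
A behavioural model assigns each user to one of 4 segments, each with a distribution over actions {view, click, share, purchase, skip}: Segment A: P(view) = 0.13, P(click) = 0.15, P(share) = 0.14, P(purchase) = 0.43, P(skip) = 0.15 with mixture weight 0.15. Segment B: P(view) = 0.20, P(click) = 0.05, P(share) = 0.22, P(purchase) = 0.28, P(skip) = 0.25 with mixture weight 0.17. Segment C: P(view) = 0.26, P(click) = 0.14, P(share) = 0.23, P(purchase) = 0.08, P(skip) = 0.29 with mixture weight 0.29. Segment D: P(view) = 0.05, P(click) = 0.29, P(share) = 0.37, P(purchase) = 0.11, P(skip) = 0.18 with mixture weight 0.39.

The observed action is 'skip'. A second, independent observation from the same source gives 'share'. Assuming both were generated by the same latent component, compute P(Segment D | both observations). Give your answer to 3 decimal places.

0.449

Posterior ∝ prior × likelihood, so P(k | x) ∝ π_k f_k(x); normalise over all components.
Since both observations come from the same component, the likelihood for component k is f_k(x₁)·f_k(x₂).
  L_A = [0.15] × [0.14] = 0.021
  L_B = [0.25] × [0.22] = 0.055
  L_C = [0.29] × [0.23] = 0.0667
  L_D = [0.18] × [0.37] = 0.0666
Multiply by the mixture weights:
  π_A·L_A = 0.15 × 0.021 = 0.00315
  π_B·L_B = 0.17 × 0.055 = 0.00935
  π_C·L_C = 0.29 × 0.0667 = 0.019343
  π_D·L_D = 0.39 × 0.0666 = 0.025974
Normaliser: 0.00315 + 0.00935 + 0.019343 + 0.025974 = 0.057817
So the posterior for Segment D is 0.025974 / 0.057817 ≈ 0.449.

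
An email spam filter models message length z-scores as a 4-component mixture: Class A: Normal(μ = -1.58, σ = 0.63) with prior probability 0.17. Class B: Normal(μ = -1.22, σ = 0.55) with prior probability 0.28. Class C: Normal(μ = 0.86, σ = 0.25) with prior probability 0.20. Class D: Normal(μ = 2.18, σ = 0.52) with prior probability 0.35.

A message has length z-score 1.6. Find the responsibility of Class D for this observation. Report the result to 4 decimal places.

Posterior ∝ prior × likelihood, so P(k | x) ∝ π_k f_k(x); normalise over all components.
Normal densities:
  p_A = (1/(0.63·√(2π)))·exp(−(1.6−-1.58)²/(2·0.63²)) = 0.633242·exp(-12.73923) = 1.85777e-06
  p_B = (1/(0.55·√(2π)))·exp(−(1.6−-1.22)²/(2·0.55²)) = 0.725350·exp(-13.14446) = 1.41899e-06
  p_C = (1/(0.25·√(2π)))·exp(−(1.6−0.86)²/(2·0.25²)) = 1.595769·exp(-4.38080) = 0.0199716
  p_D = (1/(0.52·√(2π)))·exp(−(1.6−2.18)²/(2·0.52²)) = 0.767197·exp(-0.62204) = 0.411868
Weight by the priors:
  π_A·p_A = 0.17 × 1.85777e-06 = 3.15821e-07
  π_B·p_B = 0.28 × 1.41899e-06 = 3.97318e-07
  π_C·p_C = 0.20 × 0.0199716 = 0.00399432
  π_D·p_D = 0.35 × 0.411868 = 0.144154
Normaliser: 3.15821e-07 + 3.97318e-07 + 0.00399432 + 0.144154 = 0.148149
Responsibility of Class D: 0.144154 / 0.148149 ≈ 0.9730

0.9730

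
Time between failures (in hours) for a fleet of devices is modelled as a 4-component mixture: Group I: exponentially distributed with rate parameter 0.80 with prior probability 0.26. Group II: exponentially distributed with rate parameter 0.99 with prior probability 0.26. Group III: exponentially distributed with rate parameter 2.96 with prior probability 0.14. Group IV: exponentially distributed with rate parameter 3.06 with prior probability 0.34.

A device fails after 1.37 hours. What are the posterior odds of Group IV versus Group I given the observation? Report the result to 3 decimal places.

0.226

Posterior odds = (π_i f_i(x)) / (π_j f_j(x)); the normalising sum cancels.
Component likelihoods at x = 1.37 hours:
  f_I = 0.80·e^(−0.80·1.37) = 0.80·e^(−1.0960) = 0.267364
  f_II = 0.99·e^(−0.99·1.37) = 0.99·e^(−1.3563) = 0.255036
  f_III = 2.96·e^(−2.96·1.37) = 2.96·e^(−4.0552) = 0.0513028
  f_IV = 3.06·e^(−3.06·1.37) = 3.06·e^(−4.1922) = 0.0462458
Posterior odds = (π_IV·f_IV) / (π_I·f_I) = (0.34·0.0462458) / (0.26·0.267364) = 0.0157236 / 0.0695147 ≈ 0.226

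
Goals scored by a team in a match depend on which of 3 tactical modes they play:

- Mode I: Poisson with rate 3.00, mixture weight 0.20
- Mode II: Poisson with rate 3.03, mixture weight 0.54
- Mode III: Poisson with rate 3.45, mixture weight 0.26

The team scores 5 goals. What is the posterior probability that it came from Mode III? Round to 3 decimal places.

The responsibility of component k is P(Z=k) f_k(x) divided by Σ_j P(Z=j) f_j(x).
Evaluate each component's likelihood at the observed value:
  L_I = 0.100819
  L_II = 0.10283
  L_III = 0.1293
Unnormalised posteriors:
  P(Z=I)·L_I = 0.20 × 0.100819 = 0.0201638
  P(Z=II)·L_II = 0.54 × 0.10283 = 0.0555282
  P(Z=III)·L_III = 0.26 × 0.1293 = 0.033618
Denominator: 0.0201638 + 0.0555282 + 0.033618 = 0.10931
P(Mode III | 5 goals) ≈ 0.308

0.308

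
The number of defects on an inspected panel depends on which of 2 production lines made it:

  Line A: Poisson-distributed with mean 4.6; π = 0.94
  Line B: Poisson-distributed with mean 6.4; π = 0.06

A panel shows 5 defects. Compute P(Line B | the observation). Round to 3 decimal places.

Posterior ∝ prior × likelihood, so P(k | x) ∝ w_k f_k(x); normalise over all components.
Evaluate each component's likelihood at the observed value:
  L_A = e^(−4.6)·4.6^5/5! = 0.172526
  L_B = e^(−6.4)·6.4^5/5! = 0.148674
Weight by the priors:
  w_A·L_A = 0.94 × 0.172526 = 0.162174
  w_B·L_B = 0.06 × 0.148674 = 0.00892042
Evidence: 0.162174 + 0.00892042 = 0.171094
P(Line B | 5 defects) ≈ 0.052

0.052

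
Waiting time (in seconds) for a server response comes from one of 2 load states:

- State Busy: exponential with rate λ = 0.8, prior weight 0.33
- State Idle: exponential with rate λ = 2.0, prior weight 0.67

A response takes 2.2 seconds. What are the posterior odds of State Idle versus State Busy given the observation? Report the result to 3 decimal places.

The posterior odds equal the prior odds times the likelihood ratio: (w_i/w_j)·(f_i(x)/f_j(x)).
Evaluate each component's likelihood at the observed value:
  f_Busy = 0.137636
  f_Idle = 0.0245547
Posterior odds = (w_Idle·f_Idle) / (w_Busy·f_Busy) = (0.67·0.0245547) / (0.33·0.137636) = 0.0164516 / 0.0454198 ≈ 0.362

0.362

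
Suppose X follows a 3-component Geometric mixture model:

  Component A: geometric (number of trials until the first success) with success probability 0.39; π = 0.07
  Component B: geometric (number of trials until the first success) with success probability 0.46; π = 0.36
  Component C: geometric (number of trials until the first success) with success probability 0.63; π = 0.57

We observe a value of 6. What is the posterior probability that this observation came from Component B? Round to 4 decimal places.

0.6132

P(component k | x) = π_k·f_k(x) / marginal(x), where marginal(x) = Σ_j π_j·f_j(x).
Component likelihoods at x = 6:
  f_A = 0.39·(1−0.39)^5 = 0.39·0.0844596 = 0.0329393
  f_B = 0.46·(1−0.46)^5 = 0.46·0.0459165 = 0.0211216
  f_C = 0.63·(1−0.63)^5 = 0.63·0.0069344 = 0.00436867
Multiply by the mixture weights:
  π_A·f_A = 0.07 × 0.0329393 = 0.00230575
  π_B·f_B = 0.36 × 0.0211216 = 0.00760377
  π_C·f_C = 0.57 × 0.00436867 = 0.00249014
Sum: 0.00230575 + 0.00760377 + 0.00249014 = 0.0123997
P(Component B | the observation) = 0.00760377 / 0.0123997 ≈ 0.6132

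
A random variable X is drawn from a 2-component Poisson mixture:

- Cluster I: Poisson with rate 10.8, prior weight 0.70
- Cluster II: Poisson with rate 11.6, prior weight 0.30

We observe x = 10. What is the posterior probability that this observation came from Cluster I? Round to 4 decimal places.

P(component k | x) = π_k·f_k(x) / marginal(x), where marginal(x) = Σ_j π_j·f_j(x).
Evaluate each component's likelihood at the observed value:
  p_I = e^(−10.8)·10.8^10/10! = 0.121365
  p_II = e^(−11.6)·11.6^10/10! = 0.11143
Multiply by the mixture weights:
  π_I·p_I = 0.70 × 0.121365 = 0.0849556
  π_II·p_II = 0.30 × 0.11143 = 0.0334289
Denominator: 0.0849556 + 0.0334289 = 0.118385
P(Cluster I | the observation) ≈ 0.7176

0.7176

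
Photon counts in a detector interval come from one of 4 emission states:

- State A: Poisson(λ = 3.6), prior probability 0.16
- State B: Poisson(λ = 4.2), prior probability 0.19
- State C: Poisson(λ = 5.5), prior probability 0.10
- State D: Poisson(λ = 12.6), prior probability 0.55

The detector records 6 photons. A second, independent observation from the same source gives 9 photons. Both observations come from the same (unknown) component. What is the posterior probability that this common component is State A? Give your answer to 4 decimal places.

The responsibility of component k is π_k f_k(x) divided by Σ_j π_j f_j(x).
Since both observations come from the same component, the likelihood for component k is f_k(x₁)·f_k(x₂).
  p_A = [0.0826081] × [0.00764715] = 0.000631716
  p_B = [0.114321] × [0.0168052] = 0.00192119
  p_C = [0.157117] × [0.0518659] = 0.00814902
  p_D = [0.0187405] × [0.0743809] = 0.00139393
Prior × likelihood for each component:
  π_A·p_A = 0.16 × 0.000631716 = 0.000101075
  π_B·p_B = 0.19 × 0.00192119 = 0.000365026
  π_C·p_C = 0.10 × 0.00814902 = 0.000814902
  π_D·p_D = 0.55 × 0.00139393 = 0.000766663
Normaliser: 0.000101075 + 0.000365026 + 0.000814902 + 0.000766663 = 0.00204767
So the posterior for State A is 0.000101075 / 0.00204767 ≈ 0.0494.

0.0494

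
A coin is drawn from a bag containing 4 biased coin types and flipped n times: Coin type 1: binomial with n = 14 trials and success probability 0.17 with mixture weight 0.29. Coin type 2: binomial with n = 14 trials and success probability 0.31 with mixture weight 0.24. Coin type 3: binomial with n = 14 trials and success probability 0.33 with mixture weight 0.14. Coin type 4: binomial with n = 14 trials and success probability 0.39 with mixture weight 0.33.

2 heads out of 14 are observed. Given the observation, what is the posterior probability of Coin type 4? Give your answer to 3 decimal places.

0.094

Posterior ∝ prior × likelihood, so P(k | x) ∝ π_k f_k(x); normalise over all components.
Evaluate each component's likelihood at the observed value:
  f_1 = 0.28111
  f_2 = 0.101848
  f_3 = 0.0810899
  f_4 = 0.0367391
Multiply by the mixture weights:
  π_1·f_1 = 0.29 × 0.28111 = 0.0815219
  π_2·f_2 = 0.24 × 0.101848 = 0.0244436
  π_3·f_3 = 0.14 × 0.0810899 = 0.0113526
  π_4·f_4 = 0.33 × 0.0367391 = 0.0121239
Denominator: 0.0815219 + 0.0244436 + 0.0113526 + 0.0121239 = 0.129442
Responsibility of Coin type 4: 0.0121239 / 0.129442 ≈ 0.094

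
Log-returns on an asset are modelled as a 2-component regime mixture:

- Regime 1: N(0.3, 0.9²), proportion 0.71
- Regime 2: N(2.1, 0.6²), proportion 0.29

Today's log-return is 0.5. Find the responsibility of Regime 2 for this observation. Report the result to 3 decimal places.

0.018

P(component k | x) = w_k·f_k(x) / marginal(x), where marginal(x) = Σ_j w_j·f_j(x).
Evaluate each component's likelihood at the observed value:
  p_1 = (1/(0.9·√(2π)))·exp(−(0.5−0.3)²/(2·0.9²)) = 0.443269·exp(-0.02469) = 0.432458
  p_2 = (1/(0.6·√(2π)))·exp(−(0.5−2.1)²/(2·0.6²)) = 0.664904·exp(-3.55556) = 0.0189933
Multiply by the mixture weights:
  w_1·p_1 = 0.71 × 0.432458 = 0.307045
  w_2·p_2 = 0.29 × 0.0189933 = 0.00550806
Denominator: 0.307045 + 0.00550806 = 0.312553
Responsibility of Regime 2: 0.00550806 / 0.312553 ≈ 0.018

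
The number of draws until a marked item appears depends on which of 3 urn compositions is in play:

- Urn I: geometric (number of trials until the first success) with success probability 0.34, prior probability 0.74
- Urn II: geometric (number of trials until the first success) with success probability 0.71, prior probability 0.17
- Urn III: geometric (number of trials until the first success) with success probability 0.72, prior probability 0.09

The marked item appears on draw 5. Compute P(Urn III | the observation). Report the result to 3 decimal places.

By Bayes' theorem, P(k | x) = P(Z=k) f_k(x) / Σ_j P(Z=j) f_j(x).
Evaluate each component's likelihood at the observed value:
  f_I = 0.34·(1−0.34)^4 = 0.34·0.189747 = 0.0645141
  f_II = 0.71·(1−0.71)^4 = 0.71·0.00707281 = 0.0050217
  f_III = 0.72·(1−0.72)^4 = 0.72·0.00614656 = 0.00442552
Prior × likelihood for each component:
  P(Z=I)·f_I = 0.74 × 0.0645141 = 0.0477404
  P(Z=II)·f_II = 0.17 × 0.0050217 = 0.000853688
  P(Z=III)·f_III = 0.09 × 0.00442552 = 0.000398297
Sum: 0.0477404 + 0.000853688 + 0.000398297 = 0.0489924
P(Urn III | data) = 0.000398297 / 0.0489924 ≈ 0.008

0.008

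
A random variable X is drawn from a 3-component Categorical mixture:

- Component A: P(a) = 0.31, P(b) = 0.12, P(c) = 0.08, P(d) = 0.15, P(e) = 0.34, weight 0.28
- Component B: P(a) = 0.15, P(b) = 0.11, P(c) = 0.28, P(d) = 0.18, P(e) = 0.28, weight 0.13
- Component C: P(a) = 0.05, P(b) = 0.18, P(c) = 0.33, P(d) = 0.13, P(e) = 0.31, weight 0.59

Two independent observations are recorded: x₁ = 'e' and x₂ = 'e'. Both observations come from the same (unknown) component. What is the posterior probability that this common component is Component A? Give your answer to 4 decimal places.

0.3261

By Bayes' theorem, P(k | x) = P(Z=k) f_k(x) / Σ_j P(Z=j) f_j(x).
Since both observations come from the same component, the likelihood for component k is f_k(x₁)·f_k(x₂).
  L_A = [0.34] × [0.34] = 0.1156
  L_B = [0.28] × [0.28] = 0.0784
  L_C = [0.31] × [0.31] = 0.0961
Weight by the priors:
  P(Z=A)·L_A = 0.28 × 0.1156 = 0.032368
  P(Z=B)·L_B = 0.13 × 0.0784 = 0.010192
  P(Z=C)·L_C = 0.59 × 0.0961 = 0.056699
Marginal: 0.032368 + 0.010192 + 0.056699 = 0.099259
Responsibility of Component A: 0.032368 / 0.099259 ≈ 0.3261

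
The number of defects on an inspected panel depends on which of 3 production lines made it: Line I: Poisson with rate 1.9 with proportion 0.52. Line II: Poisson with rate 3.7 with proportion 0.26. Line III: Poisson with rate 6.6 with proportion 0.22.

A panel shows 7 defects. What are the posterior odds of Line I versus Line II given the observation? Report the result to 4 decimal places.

Only the two components matter; the odds are (π_i f_i(x)) / (π_j f_j(x)).
Poisson probabilities:
  L_I = 0.00265268
  L_II = 0.0465685
  L_III = 0.147243
Posterior odds = (π_I·L_I) / (π_II·L_II) = (0.52·0.00265268) / (0.26·0.0465685) = 0.00137939 / 0.0121078 ≈ 0.1139

0.1139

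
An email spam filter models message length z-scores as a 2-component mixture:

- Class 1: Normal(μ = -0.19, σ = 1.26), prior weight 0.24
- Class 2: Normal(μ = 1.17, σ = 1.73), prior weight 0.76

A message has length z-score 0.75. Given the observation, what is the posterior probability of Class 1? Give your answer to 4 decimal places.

P(component k | x) = P(Z=k)·f_k(x) / marginal(x), where marginal(x) = Σ_j P(Z=j)·f_j(x).
Normal densities:
  L_1 = 0.239708
  L_2 = 0.223906
Weight by the priors:
  P(Z=1)·L_1 = 0.24 × 0.239708 = 0.05753
  P(Z=2)·L_2 = 0.76 × 0.223906 = 0.170168
Marginal: 0.05753 + 0.170168 = 0.227698
P(Class 1 | data) = 0.05753 / 0.227698 ≈ 0.2527

0.2527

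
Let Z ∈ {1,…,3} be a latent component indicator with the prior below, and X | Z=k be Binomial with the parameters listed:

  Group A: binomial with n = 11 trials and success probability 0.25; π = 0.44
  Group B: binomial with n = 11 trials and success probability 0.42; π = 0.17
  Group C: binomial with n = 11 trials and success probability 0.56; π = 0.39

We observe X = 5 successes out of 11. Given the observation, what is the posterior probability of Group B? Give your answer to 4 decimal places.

0.2669

By Bayes' theorem, P(k | x) = π_k f_k(x) / Σ_j π_j f_j(x).
Evaluate each component's likelihood at the observed value:
  L_A = 0.0802989
  L_B = 0.229856
  L_C = 0.184628
Multiply by the mixture weights:
  π_A·L_A = 0.44 × 0.0802989 = 0.0353315
  π_B·L_B = 0.17 × 0.229856 = 0.0390756
  π_C·L_C = 0.39 × 0.184628 = 0.072005
Marginal: 0.0353315 + 0.0390756 + 0.072005 = 0.146412
So the posterior for Group B is 0.0390756 / 0.146412 ≈ 0.2669.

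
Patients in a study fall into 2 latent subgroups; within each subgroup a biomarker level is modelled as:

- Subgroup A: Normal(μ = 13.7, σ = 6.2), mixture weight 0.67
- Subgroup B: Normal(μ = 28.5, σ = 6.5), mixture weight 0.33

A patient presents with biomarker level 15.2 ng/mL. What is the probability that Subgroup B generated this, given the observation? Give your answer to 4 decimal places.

P(component k | x) = π_k·f_k(x) / marginal(x), where marginal(x) = Σ_j π_j·f_j(x).
Component likelihoods at x = 15.2 ng/mL:
  p_A = (1/(6.2·√(2π)))·exp(−(15.2−13.7)²/(2·6.2²)) = 0.064346·exp(-0.02927) = 0.0624897
  p_B = (1/(6.5·√(2π)))·exp(−(15.2−28.5)²/(2·6.5²)) = 0.061376·exp(-2.09337) = 0.00756583
Unnormalised posteriors:
  π_A·p_A = 0.67 × 0.0624897 = 0.0418681
  π_B·p_B = 0.33 × 0.00756583 = 0.00249672
Sum: 0.0418681 + 0.00249672 = 0.0443648
Responsibility of Subgroup B: 0.00249672 / 0.0443648 ≈ 0.0563

0.0563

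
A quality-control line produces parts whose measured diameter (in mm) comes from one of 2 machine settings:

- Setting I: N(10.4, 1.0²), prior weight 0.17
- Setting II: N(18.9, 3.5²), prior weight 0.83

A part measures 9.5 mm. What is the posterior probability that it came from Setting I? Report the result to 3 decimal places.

By Bayes' theorem, P(k | x) = π_k f_k(x) / Σ_j π_j f_j(x).
Evaluate each component's likelihood at the observed value:
  L_I = 0.266085
  L_II = 0.00309418
Multiply by the mixture weights:
  π_I·L_I = 0.17 × 0.266085 = 0.0452345
  π_II·L_II = 0.83 × 0.00309418 = 0.00256817
Denominator: 0.0452345 + 0.00256817 = 0.0478027
P(Setting I | data) = 0.0452345 / 0.0478027 ≈ 0.946

0.946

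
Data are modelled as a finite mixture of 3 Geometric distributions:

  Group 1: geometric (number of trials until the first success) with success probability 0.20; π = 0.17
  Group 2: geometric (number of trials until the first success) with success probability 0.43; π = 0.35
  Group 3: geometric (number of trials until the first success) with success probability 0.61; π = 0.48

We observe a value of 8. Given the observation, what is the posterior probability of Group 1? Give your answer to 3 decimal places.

By Bayes' theorem, P(k | x) = π_k f_k(x) / Σ_j π_j f_j(x).
Component likelihoods at x = 8:
  p_1 = 0.20·(1−0.20)^7 = 0.20·0.209715 = 0.041943
  p_2 = 0.43·(1−0.43)^7 = 0.43·0.019549 = 0.00840606
  p_3 = 0.61·(1−0.61)^7 = 0.61·0.00137231 = 0.000837109
Unnormalised posteriors:
  π_1·p_1 = 0.17 × 0.041943 = 0.00713032
  π_2·p_2 = 0.35 × 0.00840606 = 0.00294212
  π_3·p_3 = 0.48 × 0.000837109 = 0.000401812
Evidence: 0.00713032 + 0.00294212 + 0.000401812 = 0.0104742
P(Group 1 | x) = 0.00713032 / 0.0104742 ≈ 0.681

0.681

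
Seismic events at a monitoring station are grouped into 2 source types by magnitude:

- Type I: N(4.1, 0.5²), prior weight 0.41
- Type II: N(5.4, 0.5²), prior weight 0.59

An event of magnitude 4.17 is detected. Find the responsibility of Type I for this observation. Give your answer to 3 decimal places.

Apply Bayes' rule: the posterior for each component is proportional to its prior times its likelihood at x.
Evaluate each component's likelihood at the observed value:
  L_I = (1/(0.5·√(2π)))·exp(−(4.17−4.1)²/(2·0.5²)) = 0.797885·exp(-0.00980) = 0.790103
  L_II = (1/(0.5·√(2π)))·exp(−(4.17−5.4)²/(2·0.5²)) = 0.797885·exp(-3.02580) = 0.0387126
Weight by the priors:
  π_I·L_I = 0.41 × 0.790103 = 0.323942
  π_II·L_II = 0.59 × 0.0387126 = 0.0228404
Sum: 0.323942 + 0.0228404 = 0.346783
P(Type I | the observation) = 0.323942 / 0.346783 ≈ 0.934

0.934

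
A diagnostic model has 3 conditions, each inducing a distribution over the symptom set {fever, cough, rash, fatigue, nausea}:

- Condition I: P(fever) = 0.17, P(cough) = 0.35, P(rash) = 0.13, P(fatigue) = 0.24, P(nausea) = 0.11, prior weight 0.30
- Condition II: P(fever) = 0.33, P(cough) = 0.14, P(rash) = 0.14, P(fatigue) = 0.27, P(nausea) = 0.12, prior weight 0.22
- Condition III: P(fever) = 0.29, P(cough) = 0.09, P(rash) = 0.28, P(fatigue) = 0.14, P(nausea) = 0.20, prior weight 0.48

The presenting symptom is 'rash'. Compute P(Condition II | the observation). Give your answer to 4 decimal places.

By Bayes' theorem, P(k | x) = P(Z=k) f_k(x) / Σ_j P(Z=j) f_j(x).
Component likelihoods at x = 'rash':
  f_I = P(rash | comp) = 0.13
  f_II = P(rash | comp) = 0.14
  f_III = P(rash | comp) = 0.28
Multiply by the mixture weights:
  P(Z=I)·f_I = 0.30 × 0.13 = 0.039
  P(Z=II)·f_II = 0.22 × 0.14 = 0.0308
  P(Z=III)·f_III = 0.48 × 0.28 = 0.1344
Evidence: 0.039 + 0.0308 + 0.1344 = 0.2042
Responsibility of Condition II: 0.0308 / 0.2042 ≈ 0.1508

0.1508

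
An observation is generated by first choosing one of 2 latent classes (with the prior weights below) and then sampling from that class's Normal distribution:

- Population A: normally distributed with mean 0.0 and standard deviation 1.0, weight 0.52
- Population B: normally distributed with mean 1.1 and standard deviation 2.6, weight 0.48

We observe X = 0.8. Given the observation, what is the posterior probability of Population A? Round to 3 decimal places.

0.673

Posterior ∝ prior × likelihood, so P(k | x) ∝ π_k f_k(x); normalise over all components.
Evaluate each component's likelihood at the observed value:
  f_A = 0.289692
  f_B = 0.152421
Multiply by the mixture weights:
  π_A·f_A = 0.52 × 0.289692 = 0.15064
  π_B·f_B = 0.48 × 0.152421 = 0.0731622
Marginal: 0.15064 + 0.0731622 = 0.223802
P(Population A | data) = 0.15064 / 0.223802 ≈ 0.673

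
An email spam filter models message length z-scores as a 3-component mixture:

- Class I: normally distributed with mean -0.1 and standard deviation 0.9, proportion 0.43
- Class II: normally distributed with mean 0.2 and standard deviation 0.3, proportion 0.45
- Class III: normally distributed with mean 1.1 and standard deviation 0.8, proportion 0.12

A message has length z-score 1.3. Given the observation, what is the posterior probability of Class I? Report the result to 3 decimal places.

Apply Bayes' rule: the posterior for each component is proportional to its prior times its likelihood at x.
Component likelihoods at x = 1.3:
  f_I = (1/(0.9·√(2π)))·exp(−(1.3−-0.1)²/(2·0.9²)) = 0.443269·exp(-1.20988) = 0.132198
  f_II = (1/(0.3·√(2π)))·exp(−(1.3−0.2)²/(2·0.3²)) = 1.329808·exp(-6.72222) = 0.0016009
  f_III = (1/(0.8·√(2π)))·exp(−(1.3−1.1)²/(2·0.8²)) = 0.498678·exp(-0.03125) = 0.483335
Unnormalised posteriors:
  π_I·f_I = 0.43 × 0.132198 = 0.0568451
  π_II·f_II = 0.45 × 0.0016009 = 0.000720406
  π_III·f_III = 0.12 × 0.483335 = 0.0580002
Sum: 0.0568451 + 0.000720406 + 0.0580002 = 0.115566
P(Class I | data) = 0.0568451 / 0.115566 ≈ 0.492

0.492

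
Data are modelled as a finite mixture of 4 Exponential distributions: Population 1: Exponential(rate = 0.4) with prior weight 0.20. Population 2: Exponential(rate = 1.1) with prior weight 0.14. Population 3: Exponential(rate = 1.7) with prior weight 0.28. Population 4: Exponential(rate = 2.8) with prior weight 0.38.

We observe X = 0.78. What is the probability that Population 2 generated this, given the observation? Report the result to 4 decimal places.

P(component k | x) = π_k·f_k(x) / marginal(x), where marginal(x) = Σ_j π_j·f_j(x).
Evaluate each component's likelihood at the observed value:
  p_1 = 0.4·e^(−0.4·0.78) = 0.4·e^(−0.3120) = 0.292793
  p_2 = 1.1·e^(−1.1·0.78) = 1.1·e^(−0.8580) = 0.46641
  p_3 = 1.7·e^(−1.7·0.78) = 1.7·e^(−1.3260) = 0.451413
  p_4 = 2.8·e^(−2.8·0.78) = 2.8·e^(−2.1840) = 0.315253
Prior × likelihood for each component:
  π_1·p_1 = 0.20 × 0.292793 = 0.0585585
  π_2·p_2 = 0.14 × 0.46641 = 0.0652974
  π_3·p_3 = 0.28 × 0.451413 = 0.126396
  π_4·p_4 = 0.38 × 0.315253 = 0.119796
Denominator: 0.0585585 + 0.0652974 + 0.126396 + 0.119796 = 0.370048
P(Population 2 | x) ≈ 0.1765

0.1765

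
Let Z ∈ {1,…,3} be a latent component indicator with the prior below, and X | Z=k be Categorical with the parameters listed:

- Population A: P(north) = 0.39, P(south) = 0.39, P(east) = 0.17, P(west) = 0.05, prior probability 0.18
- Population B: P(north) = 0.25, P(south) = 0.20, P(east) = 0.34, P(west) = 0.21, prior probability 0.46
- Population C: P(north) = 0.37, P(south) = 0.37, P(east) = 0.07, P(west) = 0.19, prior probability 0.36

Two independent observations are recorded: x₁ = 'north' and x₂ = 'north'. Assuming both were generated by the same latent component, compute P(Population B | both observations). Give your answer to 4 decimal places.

0.2727

The responsibility of component k is w_k f_k(x) divided by Σ_j w_j f_j(x).
Since both observations come from the same component, the likelihood for component k is f_k(x₁)·f_k(x₂).
  f_A = [0.39] × [0.39] = 0.1521
  f_B = [0.25] × [0.25] = 0.0625
  f_C = [0.37] × [0.37] = 0.1369
Unnormalised posteriors:
  w_A·f_A = 0.18 × 0.1521 = 0.027378
  w_B·f_B = 0.46 × 0.0625 = 0.02875
  w_C·f_C = 0.36 × 0.1369 = 0.049284
Sum: 0.027378 + 0.02875 + 0.049284 = 0.105412
P(Population B | x₁, x₂) = 0.02875 / 0.105412 ≈ 0.2727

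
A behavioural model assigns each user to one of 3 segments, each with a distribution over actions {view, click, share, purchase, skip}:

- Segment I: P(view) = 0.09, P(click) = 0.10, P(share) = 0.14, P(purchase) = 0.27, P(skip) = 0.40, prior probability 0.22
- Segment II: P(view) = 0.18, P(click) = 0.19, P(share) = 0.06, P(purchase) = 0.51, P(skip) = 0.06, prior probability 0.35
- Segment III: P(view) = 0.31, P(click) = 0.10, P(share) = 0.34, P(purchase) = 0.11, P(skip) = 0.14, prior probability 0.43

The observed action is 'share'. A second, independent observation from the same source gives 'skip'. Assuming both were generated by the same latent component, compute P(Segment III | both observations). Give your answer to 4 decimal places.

0.6012

By Bayes' theorem, P(k | x) = π_k f_k(x) / Σ_j π_j f_j(x).
Since both observations come from the same component, the likelihood for component k is f_k(x₁)·f_k(x₂).
  f_I = [P(share | comp) = 0.14] × [0.4] = 0.056
  f_II = [P(share | comp) = 0.06] × [0.06] = 0.0036
  f_III = [P(share | comp) = 0.34] × [0.14] = 0.0476
Prior × likelihood for each component:
  π_I·f_I = 0.22 × 0.056 = 0.01232
  π_II·f_II = 0.35 × 0.0036 = 0.00126
  π_III·f_III = 0.43 × 0.0476 = 0.020468
Sum: 0.01232 + 0.00126 + 0.020468 = 0.034048
P(Segment III | x₁,x₂) ≈ 0.6012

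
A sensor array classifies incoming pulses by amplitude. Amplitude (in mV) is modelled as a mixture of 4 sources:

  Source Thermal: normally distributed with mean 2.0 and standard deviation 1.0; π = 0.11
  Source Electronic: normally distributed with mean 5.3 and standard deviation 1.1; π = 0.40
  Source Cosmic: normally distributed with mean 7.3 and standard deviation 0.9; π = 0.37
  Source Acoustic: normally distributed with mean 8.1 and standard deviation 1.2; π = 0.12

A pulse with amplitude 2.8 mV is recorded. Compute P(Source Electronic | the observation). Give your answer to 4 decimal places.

0.2560

P(component k | x) = P(Z=k)·f_k(x) / marginal(x), where marginal(x) = Σ_j P(Z=j)·f_j(x).
Evaluate each component's likelihood at the observed value:
  L_Thermal = 0.289692
  L_Electronic = 0.0274087
  L_Cosmic = 1.65191e-06
  L_Acoustic = 1.9313e-05
Unnormalised posteriors:
  P(Z=Thermal)·L_Thermal = 0.11 × 0.289692 = 0.0318661
  P(Z=Electronic)·L_Electronic = 0.40 × 0.0274087 = 0.0109635
  P(Z=Cosmic)·L_Cosmic = 0.37 × 1.65191e-06 = 6.11207e-07
  P(Z=Acoustic)·L_Acoustic = 0.12 × 1.9313e-05 = 2.31756e-06
Normaliser: 0.0318661 + 0.0109635 + 6.11207e-07 + 2.31756e-06 = 0.0428325
P(Source Electronic | x) = 0.0109635 / 0.0428325 ≈ 0.2560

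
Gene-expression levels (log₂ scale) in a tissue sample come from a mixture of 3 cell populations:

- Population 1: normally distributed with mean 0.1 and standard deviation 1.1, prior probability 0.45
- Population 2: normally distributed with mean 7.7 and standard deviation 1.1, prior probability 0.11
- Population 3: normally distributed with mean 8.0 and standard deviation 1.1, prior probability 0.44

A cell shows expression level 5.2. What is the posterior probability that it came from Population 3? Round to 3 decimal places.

By Bayes' theorem, P(k | x) = π_k f_k(x) / Σ_j π_j f_j(x).
Evaluate each component's likelihood at the observed value:
  p_1 = (1/(1.1·√(2π)))·exp(−(5.2−0.1)²/(2·1.1²)) = 0.362675·exp(-10.74793) = 7.7938e-06
  p_2 = (1/(1.1·√(2π)))·exp(−(5.2−7.7)²/(2·1.1²)) = 0.362675·exp(-2.58264) = 0.0274087
  p_3 = (1/(1.1·√(2π)))·exp(−(5.2−8.0)²/(2·1.1²)) = 0.362675·exp(-3.23967) = 0.0142085
Weight by the priors:
  π_1·p_1 = 0.45 × 7.7938e-06 = 3.50721e-06
  π_2·p_2 = 0.11 × 0.0274087 = 0.00301496
  π_3·p_3 = 0.44 × 0.0142085 = 0.00625172
Evidence: 3.50721e-06 + 0.00301496 + 0.00625172 = 0.00927019
P(Population 3 | 5.2) ≈ 0.674

0.674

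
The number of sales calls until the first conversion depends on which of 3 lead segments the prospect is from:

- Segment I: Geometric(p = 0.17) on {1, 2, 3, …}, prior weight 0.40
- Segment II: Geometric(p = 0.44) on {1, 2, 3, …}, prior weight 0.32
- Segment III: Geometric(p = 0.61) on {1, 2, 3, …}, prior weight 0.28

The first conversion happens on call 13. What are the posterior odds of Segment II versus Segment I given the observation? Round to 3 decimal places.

0.018

Since P(k|x) ∝ π_k f_k(x), the posterior odds are π_i f_i(x) / (π_j f_j(x)).
Geometric probabilities:
  f_I = 0.0181713
  f_II = 0.000418513
  f_III = 7.55275e-06
Odds = (0.32/0.40) × (0.000418513/0.0181713) = 0.8 × 0.0230315 ≈ 0.018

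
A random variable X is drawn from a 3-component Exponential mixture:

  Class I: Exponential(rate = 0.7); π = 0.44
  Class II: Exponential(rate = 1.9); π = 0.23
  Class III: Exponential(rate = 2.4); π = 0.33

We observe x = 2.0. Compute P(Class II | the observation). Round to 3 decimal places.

0.106

The responsibility of component k is π_k f_k(x) divided by Σ_j π_j f_j(x).
Exponential densities:
  p_I = 0.7·e^(−0.7·2.0) = 0.7·e^(−1.4000) = 0.172618
  p_II = 1.9·e^(−1.9·2.0) = 1.9·e^(−3.8000) = 0.0425045
  p_III = 2.4·e^(−2.4·2.0) = 2.4·e^(−4.8000) = 0.0197514
Multiply by the mixture weights:
  π_I·p_I = 0.44 × 0.172618 = 0.0759519
  π_II·p_II = 0.23 × 0.0425045 = 0.00977603
  π_III·p_III = 0.33 × 0.0197514 = 0.00651796
Denominator: 0.0759519 + 0.00977603 + 0.00651796 = 0.0922459
Responsibility of Class II: 0.00977603 / 0.0922459 ≈ 0.106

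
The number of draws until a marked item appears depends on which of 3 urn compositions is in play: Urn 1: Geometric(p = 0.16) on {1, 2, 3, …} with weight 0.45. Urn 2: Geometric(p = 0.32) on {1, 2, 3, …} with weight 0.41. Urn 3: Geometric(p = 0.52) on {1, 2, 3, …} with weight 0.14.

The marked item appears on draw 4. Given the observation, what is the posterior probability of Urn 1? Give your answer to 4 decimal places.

Posterior ∝ prior × likelihood, so P(k | x) ∝ P(Z=k) f_k(x); normalise over all components.
Evaluate each component's likelihood at the observed value:
  f_1 = 0.16·(1−0.16)^3 = 0.16·0.592704 = 0.0948326
  f_2 = 0.32·(1−0.32)^3 = 0.32·0.314432 = 0.100618
  f_3 = 0.52·(1−0.52)^3 = 0.52·0.110592 = 0.0575078
Prior × likelihood for each component:
  P(Z=1)·f_1 = 0.45 × 0.0948326 = 0.0426747
  P(Z=2)·f_2 = 0.41 × 0.100618 = 0.0412535
  P(Z=3)·f_3 = 0.14 × 0.0575078 = 0.0080511
Marginal: 0.0426747 + 0.0412535 + 0.0080511 = 0.0919793
P(Urn 1 | data) ≈ 0.4640

0.4640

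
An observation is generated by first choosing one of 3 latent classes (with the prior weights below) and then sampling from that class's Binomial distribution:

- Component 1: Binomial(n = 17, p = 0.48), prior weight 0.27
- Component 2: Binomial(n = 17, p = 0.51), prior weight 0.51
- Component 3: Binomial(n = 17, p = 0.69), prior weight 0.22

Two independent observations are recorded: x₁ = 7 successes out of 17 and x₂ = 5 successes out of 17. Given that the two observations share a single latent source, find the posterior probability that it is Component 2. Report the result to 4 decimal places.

0.5139

Posterior ∝ prior × likelihood, so P(k | x) ∝ π_k f_k(x); normalise over all components.
Since both observations come from the same component, the likelihood for component k is f_k(x₁)·f_k(x₂).
  L_1 = [0.165043] × [0.0616306] = 0.0101717
  L_2 = [0.13926] × [0.0409029] = 0.00569615
  L_3 = [0.0118696] × [0.000762318] = 9.0484e-06
Unnormalised posteriors:
  π_1·L_1 = 0.27 × 0.0101717 = 0.00274636
  π_2·L_2 = 0.51 × 0.00569615 = 0.00290503
  π_3·L_3 = 0.22 × 9.0484e-06 = 1.99065e-06
Denominator: 0.00274636 + 0.00290503 + 1.99065e-06 = 0.00565338
P(Component 2 | x₁,x₂) = 0.00290503 / 0.00565338 ≈ 0.5139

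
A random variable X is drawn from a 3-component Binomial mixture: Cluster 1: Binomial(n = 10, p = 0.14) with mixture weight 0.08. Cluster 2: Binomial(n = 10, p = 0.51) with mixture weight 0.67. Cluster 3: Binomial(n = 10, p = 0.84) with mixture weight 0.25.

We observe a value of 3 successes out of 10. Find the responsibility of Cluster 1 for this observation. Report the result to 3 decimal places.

Posterior ∝ prior × likelihood, so P(k | x) ∝ π_k f_k(x); normalise over all components.
Component likelihoods at x = 3 successes out of 10:
  p_1 = 0.114566
  p_2 = 0.10796
  p_3 = 0.000190923
Multiply by the mixture weights:
  π_1·p_1 = 0.08 × 0.114566 = 0.00916525
  π_2·p_2 = 0.67 × 0.10796 = 0.0723334
  π_3·p_3 = 0.25 × 0.000190923 = 4.77308e-05
Normaliser: 0.00916525 + 0.0723334 + 4.77308e-05 = 0.0815464
P(Cluster 1 | 3 successes out of 10) ≈ 0.112

0.112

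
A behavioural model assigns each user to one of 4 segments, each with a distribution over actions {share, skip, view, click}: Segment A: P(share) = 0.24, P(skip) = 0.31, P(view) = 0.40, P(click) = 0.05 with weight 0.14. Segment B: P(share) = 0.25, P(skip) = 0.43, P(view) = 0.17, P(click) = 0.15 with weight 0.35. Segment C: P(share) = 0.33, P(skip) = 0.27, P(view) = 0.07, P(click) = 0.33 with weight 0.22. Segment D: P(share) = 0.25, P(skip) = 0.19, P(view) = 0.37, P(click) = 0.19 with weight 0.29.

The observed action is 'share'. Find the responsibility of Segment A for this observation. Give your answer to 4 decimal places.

0.1262

P(component k | x) = π_k·f_k(x) / marginal(x), where marginal(x) = Σ_j π_j·f_j(x).
Categorical probabilities:
  f_A = P(share | comp) = 0.24
  f_B = P(share | comp) = 0.25
  f_C = P(share | comp) = 0.33
  f_D = P(share | comp) = 0.25
Unnormalised posteriors:
  π_A·f_A = 0.14 × 0.24 = 0.0336
  π_B·f_B = 0.35 × 0.25 = 0.0875
  π_C·f_C = 0.22 × 0.33 = 0.0726
  π_D·f_D = 0.29 × 0.25 = 0.0725
Denominator: 0.0336 + 0.0875 + 0.0726 + 0.0725 = 0.2662
So the posterior for Segment A is 0.0336 / 0.2662 ≈ 0.1262.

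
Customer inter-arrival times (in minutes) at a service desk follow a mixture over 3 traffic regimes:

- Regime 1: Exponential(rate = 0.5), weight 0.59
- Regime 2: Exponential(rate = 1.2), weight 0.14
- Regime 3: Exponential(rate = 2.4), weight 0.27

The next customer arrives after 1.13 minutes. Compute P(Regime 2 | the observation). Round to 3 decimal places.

0.170

Apply Bayes' rule: the posterior for each component is proportional to its prior times its likelihood at x.
Component likelihoods at x = 1.13 minutes:
  f_1 = 0.5·e^(−0.5·1.13) = 0.5·e^(−0.5650) = 0.28418
  f_2 = 1.2·e^(−1.2·1.13) = 1.2·e^(−1.3560) = 0.309227
  f_3 = 2.4·e^(−2.4·1.13) = 2.4·e^(−2.7120) = 0.159369
Prior × likelihood for each component:
  P(Z=1)·f_1 = 0.59 × 0.28418 = 0.167666
  P(Z=2)·f_2 = 0.14 × 0.309227 = 0.0432918
  P(Z=3)·f_3 = 0.27 × 0.159369 = 0.0430297
Sum: 0.167666 + 0.0432918 + 0.0430297 = 0.253988
P(Regime 2 | data) ≈ 0.170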